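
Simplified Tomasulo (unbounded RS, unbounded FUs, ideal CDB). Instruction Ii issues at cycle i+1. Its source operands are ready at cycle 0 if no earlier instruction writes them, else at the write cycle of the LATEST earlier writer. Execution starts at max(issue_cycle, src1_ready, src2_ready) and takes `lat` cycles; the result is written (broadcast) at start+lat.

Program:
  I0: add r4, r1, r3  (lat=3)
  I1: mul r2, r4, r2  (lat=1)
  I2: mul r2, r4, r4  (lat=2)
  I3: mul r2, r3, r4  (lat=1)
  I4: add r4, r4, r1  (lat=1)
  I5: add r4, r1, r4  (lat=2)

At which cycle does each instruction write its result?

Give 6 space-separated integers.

Answer: 4 5 6 5 6 8

Derivation:
I0 add r4: issue@1 deps=(None,None) exec_start@1 write@4
I1 mul r2: issue@2 deps=(0,None) exec_start@4 write@5
I2 mul r2: issue@3 deps=(0,0) exec_start@4 write@6
I3 mul r2: issue@4 deps=(None,0) exec_start@4 write@5
I4 add r4: issue@5 deps=(0,None) exec_start@5 write@6
I5 add r4: issue@6 deps=(None,4) exec_start@6 write@8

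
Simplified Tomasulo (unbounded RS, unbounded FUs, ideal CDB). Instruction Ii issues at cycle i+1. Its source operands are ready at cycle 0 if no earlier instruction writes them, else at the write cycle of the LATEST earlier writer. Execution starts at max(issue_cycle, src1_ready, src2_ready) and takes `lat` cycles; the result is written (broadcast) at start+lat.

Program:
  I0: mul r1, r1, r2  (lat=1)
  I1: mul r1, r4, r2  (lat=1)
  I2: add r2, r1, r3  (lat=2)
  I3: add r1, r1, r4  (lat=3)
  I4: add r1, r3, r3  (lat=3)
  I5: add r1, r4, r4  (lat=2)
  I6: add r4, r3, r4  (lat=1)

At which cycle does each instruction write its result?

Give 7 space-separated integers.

Answer: 2 3 5 7 8 8 8

Derivation:
I0 mul r1: issue@1 deps=(None,None) exec_start@1 write@2
I1 mul r1: issue@2 deps=(None,None) exec_start@2 write@3
I2 add r2: issue@3 deps=(1,None) exec_start@3 write@5
I3 add r1: issue@4 deps=(1,None) exec_start@4 write@7
I4 add r1: issue@5 deps=(None,None) exec_start@5 write@8
I5 add r1: issue@6 deps=(None,None) exec_start@6 write@8
I6 add r4: issue@7 deps=(None,None) exec_start@7 write@8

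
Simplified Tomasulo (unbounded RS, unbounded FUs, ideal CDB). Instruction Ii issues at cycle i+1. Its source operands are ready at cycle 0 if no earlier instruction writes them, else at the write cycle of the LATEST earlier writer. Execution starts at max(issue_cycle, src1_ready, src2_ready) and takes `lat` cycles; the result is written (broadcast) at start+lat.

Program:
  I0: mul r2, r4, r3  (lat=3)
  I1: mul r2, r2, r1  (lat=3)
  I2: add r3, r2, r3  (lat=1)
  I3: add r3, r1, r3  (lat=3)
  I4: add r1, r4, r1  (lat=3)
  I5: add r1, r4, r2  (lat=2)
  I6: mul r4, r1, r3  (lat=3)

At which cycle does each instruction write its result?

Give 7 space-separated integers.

Answer: 4 7 8 11 8 9 14

Derivation:
I0 mul r2: issue@1 deps=(None,None) exec_start@1 write@4
I1 mul r2: issue@2 deps=(0,None) exec_start@4 write@7
I2 add r3: issue@3 deps=(1,None) exec_start@7 write@8
I3 add r3: issue@4 deps=(None,2) exec_start@8 write@11
I4 add r1: issue@5 deps=(None,None) exec_start@5 write@8
I5 add r1: issue@6 deps=(None,1) exec_start@7 write@9
I6 mul r4: issue@7 deps=(5,3) exec_start@11 write@14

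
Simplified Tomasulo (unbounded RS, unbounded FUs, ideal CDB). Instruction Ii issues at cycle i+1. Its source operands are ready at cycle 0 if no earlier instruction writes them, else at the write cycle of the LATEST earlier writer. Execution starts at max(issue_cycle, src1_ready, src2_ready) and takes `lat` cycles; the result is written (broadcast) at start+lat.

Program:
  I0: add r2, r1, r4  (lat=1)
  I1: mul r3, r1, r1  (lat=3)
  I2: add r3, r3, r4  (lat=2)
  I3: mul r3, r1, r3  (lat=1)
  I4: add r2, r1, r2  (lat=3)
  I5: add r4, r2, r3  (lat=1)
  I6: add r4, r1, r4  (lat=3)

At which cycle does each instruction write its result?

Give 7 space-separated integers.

Answer: 2 5 7 8 8 9 12

Derivation:
I0 add r2: issue@1 deps=(None,None) exec_start@1 write@2
I1 mul r3: issue@2 deps=(None,None) exec_start@2 write@5
I2 add r3: issue@3 deps=(1,None) exec_start@5 write@7
I3 mul r3: issue@4 deps=(None,2) exec_start@7 write@8
I4 add r2: issue@5 deps=(None,0) exec_start@5 write@8
I5 add r4: issue@6 deps=(4,3) exec_start@8 write@9
I6 add r4: issue@7 deps=(None,5) exec_start@9 write@12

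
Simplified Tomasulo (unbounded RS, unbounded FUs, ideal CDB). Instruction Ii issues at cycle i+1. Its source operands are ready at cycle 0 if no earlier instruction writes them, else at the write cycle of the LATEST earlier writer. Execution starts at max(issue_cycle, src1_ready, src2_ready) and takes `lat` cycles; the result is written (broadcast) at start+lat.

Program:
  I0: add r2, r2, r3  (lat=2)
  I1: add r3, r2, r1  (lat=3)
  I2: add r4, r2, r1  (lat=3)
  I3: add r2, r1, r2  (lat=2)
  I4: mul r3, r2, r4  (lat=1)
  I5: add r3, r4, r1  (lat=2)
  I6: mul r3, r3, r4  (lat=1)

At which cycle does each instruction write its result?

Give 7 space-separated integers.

Answer: 3 6 6 6 7 8 9

Derivation:
I0 add r2: issue@1 deps=(None,None) exec_start@1 write@3
I1 add r3: issue@2 deps=(0,None) exec_start@3 write@6
I2 add r4: issue@3 deps=(0,None) exec_start@3 write@6
I3 add r2: issue@4 deps=(None,0) exec_start@4 write@6
I4 mul r3: issue@5 deps=(3,2) exec_start@6 write@7
I5 add r3: issue@6 deps=(2,None) exec_start@6 write@8
I6 mul r3: issue@7 deps=(5,2) exec_start@8 write@9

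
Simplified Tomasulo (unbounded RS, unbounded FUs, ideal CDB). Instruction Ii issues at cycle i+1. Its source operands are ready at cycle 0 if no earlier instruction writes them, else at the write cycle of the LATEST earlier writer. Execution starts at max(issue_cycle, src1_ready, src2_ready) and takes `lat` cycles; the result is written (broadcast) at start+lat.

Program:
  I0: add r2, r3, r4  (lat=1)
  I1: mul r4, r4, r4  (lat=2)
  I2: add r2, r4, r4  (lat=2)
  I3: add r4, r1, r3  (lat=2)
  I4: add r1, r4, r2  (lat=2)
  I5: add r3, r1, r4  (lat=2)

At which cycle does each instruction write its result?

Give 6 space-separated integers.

I0 add r2: issue@1 deps=(None,None) exec_start@1 write@2
I1 mul r4: issue@2 deps=(None,None) exec_start@2 write@4
I2 add r2: issue@3 deps=(1,1) exec_start@4 write@6
I3 add r4: issue@4 deps=(None,None) exec_start@4 write@6
I4 add r1: issue@5 deps=(3,2) exec_start@6 write@8
I5 add r3: issue@6 deps=(4,3) exec_start@8 write@10

Answer: 2 4 6 6 8 10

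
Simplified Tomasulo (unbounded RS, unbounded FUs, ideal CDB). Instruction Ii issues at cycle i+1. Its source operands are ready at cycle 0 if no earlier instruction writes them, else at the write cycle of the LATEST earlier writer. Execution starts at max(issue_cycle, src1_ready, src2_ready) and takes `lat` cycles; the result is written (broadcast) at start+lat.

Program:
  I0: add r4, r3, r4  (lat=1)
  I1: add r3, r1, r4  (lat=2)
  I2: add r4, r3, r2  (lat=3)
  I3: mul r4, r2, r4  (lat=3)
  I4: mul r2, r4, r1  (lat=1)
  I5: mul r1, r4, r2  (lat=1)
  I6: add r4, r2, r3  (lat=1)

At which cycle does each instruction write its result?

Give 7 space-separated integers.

Answer: 2 4 7 10 11 12 12

Derivation:
I0 add r4: issue@1 deps=(None,None) exec_start@1 write@2
I1 add r3: issue@2 deps=(None,0) exec_start@2 write@4
I2 add r4: issue@3 deps=(1,None) exec_start@4 write@7
I3 mul r4: issue@4 deps=(None,2) exec_start@7 write@10
I4 mul r2: issue@5 deps=(3,None) exec_start@10 write@11
I5 mul r1: issue@6 deps=(3,4) exec_start@11 write@12
I6 add r4: issue@7 deps=(4,1) exec_start@11 write@12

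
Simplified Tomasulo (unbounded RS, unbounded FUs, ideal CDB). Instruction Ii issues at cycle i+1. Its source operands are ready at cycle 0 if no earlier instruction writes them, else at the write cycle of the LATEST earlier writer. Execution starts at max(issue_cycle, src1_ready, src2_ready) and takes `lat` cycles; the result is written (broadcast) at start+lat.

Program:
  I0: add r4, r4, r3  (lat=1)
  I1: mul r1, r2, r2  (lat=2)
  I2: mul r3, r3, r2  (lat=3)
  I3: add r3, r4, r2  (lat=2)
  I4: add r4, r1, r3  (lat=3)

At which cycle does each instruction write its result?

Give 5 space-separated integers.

Answer: 2 4 6 6 9

Derivation:
I0 add r4: issue@1 deps=(None,None) exec_start@1 write@2
I1 mul r1: issue@2 deps=(None,None) exec_start@2 write@4
I2 mul r3: issue@3 deps=(None,None) exec_start@3 write@6
I3 add r3: issue@4 deps=(0,None) exec_start@4 write@6
I4 add r4: issue@5 deps=(1,3) exec_start@6 write@9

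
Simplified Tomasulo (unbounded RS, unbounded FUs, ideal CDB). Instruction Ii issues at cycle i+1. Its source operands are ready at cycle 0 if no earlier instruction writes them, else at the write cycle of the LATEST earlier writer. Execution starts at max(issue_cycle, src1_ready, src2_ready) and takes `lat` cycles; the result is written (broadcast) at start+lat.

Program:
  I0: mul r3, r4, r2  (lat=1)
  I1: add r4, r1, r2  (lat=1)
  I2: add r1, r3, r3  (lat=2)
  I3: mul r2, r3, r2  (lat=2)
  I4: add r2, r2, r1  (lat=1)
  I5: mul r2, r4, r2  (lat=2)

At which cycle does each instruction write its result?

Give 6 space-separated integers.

Answer: 2 3 5 6 7 9

Derivation:
I0 mul r3: issue@1 deps=(None,None) exec_start@1 write@2
I1 add r4: issue@2 deps=(None,None) exec_start@2 write@3
I2 add r1: issue@3 deps=(0,0) exec_start@3 write@5
I3 mul r2: issue@4 deps=(0,None) exec_start@4 write@6
I4 add r2: issue@5 deps=(3,2) exec_start@6 write@7
I5 mul r2: issue@6 deps=(1,4) exec_start@7 write@9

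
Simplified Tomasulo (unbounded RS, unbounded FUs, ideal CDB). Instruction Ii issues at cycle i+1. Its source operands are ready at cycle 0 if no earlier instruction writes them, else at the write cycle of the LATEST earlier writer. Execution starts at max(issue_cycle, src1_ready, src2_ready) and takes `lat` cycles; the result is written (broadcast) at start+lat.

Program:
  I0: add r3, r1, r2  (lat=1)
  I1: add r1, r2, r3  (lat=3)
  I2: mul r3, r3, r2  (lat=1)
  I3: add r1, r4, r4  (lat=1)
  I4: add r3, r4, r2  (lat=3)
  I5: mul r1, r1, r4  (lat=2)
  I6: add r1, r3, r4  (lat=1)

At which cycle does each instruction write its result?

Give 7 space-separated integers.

I0 add r3: issue@1 deps=(None,None) exec_start@1 write@2
I1 add r1: issue@2 deps=(None,0) exec_start@2 write@5
I2 mul r3: issue@3 deps=(0,None) exec_start@3 write@4
I3 add r1: issue@4 deps=(None,None) exec_start@4 write@5
I4 add r3: issue@5 deps=(None,None) exec_start@5 write@8
I5 mul r1: issue@6 deps=(3,None) exec_start@6 write@8
I6 add r1: issue@7 deps=(4,None) exec_start@8 write@9

Answer: 2 5 4 5 8 8 9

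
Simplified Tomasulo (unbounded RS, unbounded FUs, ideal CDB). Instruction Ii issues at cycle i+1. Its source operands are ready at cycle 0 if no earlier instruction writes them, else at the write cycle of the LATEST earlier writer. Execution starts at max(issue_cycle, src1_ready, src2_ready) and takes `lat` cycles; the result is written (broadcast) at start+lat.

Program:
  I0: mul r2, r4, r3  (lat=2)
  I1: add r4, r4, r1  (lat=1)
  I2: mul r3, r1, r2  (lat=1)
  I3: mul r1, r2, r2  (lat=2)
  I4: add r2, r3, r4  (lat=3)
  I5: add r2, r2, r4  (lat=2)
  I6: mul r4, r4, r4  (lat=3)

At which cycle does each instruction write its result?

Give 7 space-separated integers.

I0 mul r2: issue@1 deps=(None,None) exec_start@1 write@3
I1 add r4: issue@2 deps=(None,None) exec_start@2 write@3
I2 mul r3: issue@3 deps=(None,0) exec_start@3 write@4
I3 mul r1: issue@4 deps=(0,0) exec_start@4 write@6
I4 add r2: issue@5 deps=(2,1) exec_start@5 write@8
I5 add r2: issue@6 deps=(4,1) exec_start@8 write@10
I6 mul r4: issue@7 deps=(1,1) exec_start@7 write@10

Answer: 3 3 4 6 8 10 10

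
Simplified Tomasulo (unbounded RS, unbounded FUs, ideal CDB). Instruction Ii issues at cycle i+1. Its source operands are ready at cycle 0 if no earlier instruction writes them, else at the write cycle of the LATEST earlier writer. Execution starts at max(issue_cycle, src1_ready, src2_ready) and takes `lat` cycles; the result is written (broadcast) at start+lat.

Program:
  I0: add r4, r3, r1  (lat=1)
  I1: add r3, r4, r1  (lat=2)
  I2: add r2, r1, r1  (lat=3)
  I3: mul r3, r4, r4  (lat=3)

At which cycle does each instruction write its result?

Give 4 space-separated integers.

I0 add r4: issue@1 deps=(None,None) exec_start@1 write@2
I1 add r3: issue@2 deps=(0,None) exec_start@2 write@4
I2 add r2: issue@3 deps=(None,None) exec_start@3 write@6
I3 mul r3: issue@4 deps=(0,0) exec_start@4 write@7

Answer: 2 4 6 7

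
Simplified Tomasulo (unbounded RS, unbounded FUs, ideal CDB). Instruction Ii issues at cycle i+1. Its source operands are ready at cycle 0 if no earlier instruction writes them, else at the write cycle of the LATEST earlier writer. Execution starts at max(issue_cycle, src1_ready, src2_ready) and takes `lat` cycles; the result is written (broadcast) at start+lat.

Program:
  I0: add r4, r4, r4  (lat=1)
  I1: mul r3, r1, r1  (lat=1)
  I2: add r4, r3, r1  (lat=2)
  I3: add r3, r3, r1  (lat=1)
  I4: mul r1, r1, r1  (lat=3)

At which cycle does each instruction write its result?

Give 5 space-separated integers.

Answer: 2 3 5 5 8

Derivation:
I0 add r4: issue@1 deps=(None,None) exec_start@1 write@2
I1 mul r3: issue@2 deps=(None,None) exec_start@2 write@3
I2 add r4: issue@3 deps=(1,None) exec_start@3 write@5
I3 add r3: issue@4 deps=(1,None) exec_start@4 write@5
I4 mul r1: issue@5 deps=(None,None) exec_start@5 write@8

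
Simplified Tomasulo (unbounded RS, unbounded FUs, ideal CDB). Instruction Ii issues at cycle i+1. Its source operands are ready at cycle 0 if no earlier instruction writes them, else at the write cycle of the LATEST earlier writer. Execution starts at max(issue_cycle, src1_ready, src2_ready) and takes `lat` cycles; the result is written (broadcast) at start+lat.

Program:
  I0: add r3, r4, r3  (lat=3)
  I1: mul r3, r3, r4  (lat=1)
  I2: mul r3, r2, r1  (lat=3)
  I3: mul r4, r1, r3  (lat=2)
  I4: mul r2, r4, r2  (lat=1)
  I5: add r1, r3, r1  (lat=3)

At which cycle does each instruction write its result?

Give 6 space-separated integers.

I0 add r3: issue@1 deps=(None,None) exec_start@1 write@4
I1 mul r3: issue@2 deps=(0,None) exec_start@4 write@5
I2 mul r3: issue@3 deps=(None,None) exec_start@3 write@6
I3 mul r4: issue@4 deps=(None,2) exec_start@6 write@8
I4 mul r2: issue@5 deps=(3,None) exec_start@8 write@9
I5 add r1: issue@6 deps=(2,None) exec_start@6 write@9

Answer: 4 5 6 8 9 9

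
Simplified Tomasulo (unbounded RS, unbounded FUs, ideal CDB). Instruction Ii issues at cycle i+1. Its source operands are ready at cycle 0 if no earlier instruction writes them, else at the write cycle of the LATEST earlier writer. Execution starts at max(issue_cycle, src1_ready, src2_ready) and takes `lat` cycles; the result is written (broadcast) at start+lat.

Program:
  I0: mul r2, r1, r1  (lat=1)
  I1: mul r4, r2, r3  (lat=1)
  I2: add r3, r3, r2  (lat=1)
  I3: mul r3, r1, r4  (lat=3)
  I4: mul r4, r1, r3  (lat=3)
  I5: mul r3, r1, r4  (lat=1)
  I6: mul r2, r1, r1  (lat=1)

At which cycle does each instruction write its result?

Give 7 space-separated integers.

I0 mul r2: issue@1 deps=(None,None) exec_start@1 write@2
I1 mul r4: issue@2 deps=(0,None) exec_start@2 write@3
I2 add r3: issue@3 deps=(None,0) exec_start@3 write@4
I3 mul r3: issue@4 deps=(None,1) exec_start@4 write@7
I4 mul r4: issue@5 deps=(None,3) exec_start@7 write@10
I5 mul r3: issue@6 deps=(None,4) exec_start@10 write@11
I6 mul r2: issue@7 deps=(None,None) exec_start@7 write@8

Answer: 2 3 4 7 10 11 8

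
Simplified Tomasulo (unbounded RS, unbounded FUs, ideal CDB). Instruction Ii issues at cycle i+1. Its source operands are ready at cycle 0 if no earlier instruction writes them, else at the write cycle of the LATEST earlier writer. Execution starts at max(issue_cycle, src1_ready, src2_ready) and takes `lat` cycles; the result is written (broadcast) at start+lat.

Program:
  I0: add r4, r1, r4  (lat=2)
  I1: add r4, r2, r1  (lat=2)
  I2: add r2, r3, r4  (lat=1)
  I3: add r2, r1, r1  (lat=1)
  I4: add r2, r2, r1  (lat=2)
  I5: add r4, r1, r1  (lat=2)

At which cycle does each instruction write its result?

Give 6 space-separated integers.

Answer: 3 4 5 5 7 8

Derivation:
I0 add r4: issue@1 deps=(None,None) exec_start@1 write@3
I1 add r4: issue@2 deps=(None,None) exec_start@2 write@4
I2 add r2: issue@3 deps=(None,1) exec_start@4 write@5
I3 add r2: issue@4 deps=(None,None) exec_start@4 write@5
I4 add r2: issue@5 deps=(3,None) exec_start@5 write@7
I5 add r4: issue@6 deps=(None,None) exec_start@6 write@8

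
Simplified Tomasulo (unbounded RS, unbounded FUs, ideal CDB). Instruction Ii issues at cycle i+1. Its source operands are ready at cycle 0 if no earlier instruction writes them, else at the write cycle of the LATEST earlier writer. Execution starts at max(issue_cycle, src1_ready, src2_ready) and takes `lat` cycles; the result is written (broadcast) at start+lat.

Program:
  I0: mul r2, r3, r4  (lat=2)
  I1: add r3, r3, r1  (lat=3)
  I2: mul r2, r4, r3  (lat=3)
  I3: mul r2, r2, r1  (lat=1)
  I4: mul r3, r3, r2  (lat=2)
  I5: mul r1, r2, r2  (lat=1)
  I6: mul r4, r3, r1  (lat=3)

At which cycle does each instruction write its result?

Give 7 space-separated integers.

I0 mul r2: issue@1 deps=(None,None) exec_start@1 write@3
I1 add r3: issue@2 deps=(None,None) exec_start@2 write@5
I2 mul r2: issue@3 deps=(None,1) exec_start@5 write@8
I3 mul r2: issue@4 deps=(2,None) exec_start@8 write@9
I4 mul r3: issue@5 deps=(1,3) exec_start@9 write@11
I5 mul r1: issue@6 deps=(3,3) exec_start@9 write@10
I6 mul r4: issue@7 deps=(4,5) exec_start@11 write@14

Answer: 3 5 8 9 11 10 14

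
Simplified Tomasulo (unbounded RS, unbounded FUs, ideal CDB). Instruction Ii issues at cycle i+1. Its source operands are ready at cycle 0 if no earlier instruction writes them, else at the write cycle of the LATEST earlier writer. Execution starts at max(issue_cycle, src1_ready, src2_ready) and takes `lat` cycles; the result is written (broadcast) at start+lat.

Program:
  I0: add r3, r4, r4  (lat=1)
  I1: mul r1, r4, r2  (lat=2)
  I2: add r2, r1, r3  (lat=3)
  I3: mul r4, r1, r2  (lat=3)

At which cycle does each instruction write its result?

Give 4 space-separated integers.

Answer: 2 4 7 10

Derivation:
I0 add r3: issue@1 deps=(None,None) exec_start@1 write@2
I1 mul r1: issue@2 deps=(None,None) exec_start@2 write@4
I2 add r2: issue@3 deps=(1,0) exec_start@4 write@7
I3 mul r4: issue@4 deps=(1,2) exec_start@7 write@10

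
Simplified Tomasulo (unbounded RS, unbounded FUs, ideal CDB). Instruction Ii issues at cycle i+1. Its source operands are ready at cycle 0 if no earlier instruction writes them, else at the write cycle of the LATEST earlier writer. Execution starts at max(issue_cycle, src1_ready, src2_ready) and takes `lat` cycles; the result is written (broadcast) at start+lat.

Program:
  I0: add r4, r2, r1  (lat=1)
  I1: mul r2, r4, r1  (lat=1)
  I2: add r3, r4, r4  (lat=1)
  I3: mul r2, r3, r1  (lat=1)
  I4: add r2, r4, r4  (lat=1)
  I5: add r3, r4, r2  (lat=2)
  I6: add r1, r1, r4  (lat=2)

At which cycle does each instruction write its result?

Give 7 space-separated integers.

I0 add r4: issue@1 deps=(None,None) exec_start@1 write@2
I1 mul r2: issue@2 deps=(0,None) exec_start@2 write@3
I2 add r3: issue@3 deps=(0,0) exec_start@3 write@4
I3 mul r2: issue@4 deps=(2,None) exec_start@4 write@5
I4 add r2: issue@5 deps=(0,0) exec_start@5 write@6
I5 add r3: issue@6 deps=(0,4) exec_start@6 write@8
I6 add r1: issue@7 deps=(None,0) exec_start@7 write@9

Answer: 2 3 4 5 6 8 9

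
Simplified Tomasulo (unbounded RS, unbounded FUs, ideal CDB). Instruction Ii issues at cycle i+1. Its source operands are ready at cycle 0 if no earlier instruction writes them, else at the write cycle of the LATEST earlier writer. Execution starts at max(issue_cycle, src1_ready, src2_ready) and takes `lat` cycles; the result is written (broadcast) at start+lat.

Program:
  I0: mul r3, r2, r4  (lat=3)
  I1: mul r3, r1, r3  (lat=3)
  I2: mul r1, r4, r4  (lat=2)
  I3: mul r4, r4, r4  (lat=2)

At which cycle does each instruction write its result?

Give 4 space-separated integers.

I0 mul r3: issue@1 deps=(None,None) exec_start@1 write@4
I1 mul r3: issue@2 deps=(None,0) exec_start@4 write@7
I2 mul r1: issue@3 deps=(None,None) exec_start@3 write@5
I3 mul r4: issue@4 deps=(None,None) exec_start@4 write@6

Answer: 4 7 5 6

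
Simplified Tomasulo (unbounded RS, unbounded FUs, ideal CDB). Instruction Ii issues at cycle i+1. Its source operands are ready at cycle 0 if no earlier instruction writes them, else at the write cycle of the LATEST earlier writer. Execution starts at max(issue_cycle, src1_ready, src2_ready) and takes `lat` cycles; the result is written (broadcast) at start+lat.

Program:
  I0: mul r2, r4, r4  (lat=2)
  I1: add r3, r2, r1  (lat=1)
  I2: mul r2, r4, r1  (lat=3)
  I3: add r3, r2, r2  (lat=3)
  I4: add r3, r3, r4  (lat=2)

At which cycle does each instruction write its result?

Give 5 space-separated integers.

Answer: 3 4 6 9 11

Derivation:
I0 mul r2: issue@1 deps=(None,None) exec_start@1 write@3
I1 add r3: issue@2 deps=(0,None) exec_start@3 write@4
I2 mul r2: issue@3 deps=(None,None) exec_start@3 write@6
I3 add r3: issue@4 deps=(2,2) exec_start@6 write@9
I4 add r3: issue@5 deps=(3,None) exec_start@9 write@11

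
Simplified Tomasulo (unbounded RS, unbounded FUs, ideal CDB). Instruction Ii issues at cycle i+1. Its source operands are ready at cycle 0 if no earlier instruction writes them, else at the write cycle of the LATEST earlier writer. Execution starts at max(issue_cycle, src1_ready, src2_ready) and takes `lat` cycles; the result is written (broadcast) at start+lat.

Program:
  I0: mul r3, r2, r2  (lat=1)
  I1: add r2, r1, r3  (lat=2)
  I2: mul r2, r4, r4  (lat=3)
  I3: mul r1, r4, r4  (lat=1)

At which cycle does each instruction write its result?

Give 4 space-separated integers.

I0 mul r3: issue@1 deps=(None,None) exec_start@1 write@2
I1 add r2: issue@2 deps=(None,0) exec_start@2 write@4
I2 mul r2: issue@3 deps=(None,None) exec_start@3 write@6
I3 mul r1: issue@4 deps=(None,None) exec_start@4 write@5

Answer: 2 4 6 5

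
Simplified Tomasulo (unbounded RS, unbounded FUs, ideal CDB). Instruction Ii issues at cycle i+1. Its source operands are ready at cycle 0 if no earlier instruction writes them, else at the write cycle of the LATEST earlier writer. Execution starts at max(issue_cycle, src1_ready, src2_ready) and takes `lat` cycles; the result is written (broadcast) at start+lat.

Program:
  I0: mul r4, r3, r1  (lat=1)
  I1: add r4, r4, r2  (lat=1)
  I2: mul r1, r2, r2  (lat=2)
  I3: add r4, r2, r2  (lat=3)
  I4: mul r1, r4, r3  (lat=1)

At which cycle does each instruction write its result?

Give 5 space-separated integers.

Answer: 2 3 5 7 8

Derivation:
I0 mul r4: issue@1 deps=(None,None) exec_start@1 write@2
I1 add r4: issue@2 deps=(0,None) exec_start@2 write@3
I2 mul r1: issue@3 deps=(None,None) exec_start@3 write@5
I3 add r4: issue@4 deps=(None,None) exec_start@4 write@7
I4 mul r1: issue@5 deps=(3,None) exec_start@7 write@8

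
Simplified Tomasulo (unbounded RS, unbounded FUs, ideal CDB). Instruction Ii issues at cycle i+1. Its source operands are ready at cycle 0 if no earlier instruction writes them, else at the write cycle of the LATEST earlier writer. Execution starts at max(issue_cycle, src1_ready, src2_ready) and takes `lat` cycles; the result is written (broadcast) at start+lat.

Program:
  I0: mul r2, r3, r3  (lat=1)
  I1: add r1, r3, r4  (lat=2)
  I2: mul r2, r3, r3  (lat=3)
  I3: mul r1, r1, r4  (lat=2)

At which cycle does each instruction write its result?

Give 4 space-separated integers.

Answer: 2 4 6 6

Derivation:
I0 mul r2: issue@1 deps=(None,None) exec_start@1 write@2
I1 add r1: issue@2 deps=(None,None) exec_start@2 write@4
I2 mul r2: issue@3 deps=(None,None) exec_start@3 write@6
I3 mul r1: issue@4 deps=(1,None) exec_start@4 write@6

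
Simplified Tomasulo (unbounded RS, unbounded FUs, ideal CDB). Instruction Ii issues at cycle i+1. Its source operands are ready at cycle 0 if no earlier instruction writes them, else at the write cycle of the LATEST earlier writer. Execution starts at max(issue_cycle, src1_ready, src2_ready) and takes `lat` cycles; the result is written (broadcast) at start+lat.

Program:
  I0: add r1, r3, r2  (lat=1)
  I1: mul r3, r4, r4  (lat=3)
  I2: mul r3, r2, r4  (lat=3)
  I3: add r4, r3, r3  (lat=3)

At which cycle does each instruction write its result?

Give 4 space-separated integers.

I0 add r1: issue@1 deps=(None,None) exec_start@1 write@2
I1 mul r3: issue@2 deps=(None,None) exec_start@2 write@5
I2 mul r3: issue@3 deps=(None,None) exec_start@3 write@6
I3 add r4: issue@4 deps=(2,2) exec_start@6 write@9

Answer: 2 5 6 9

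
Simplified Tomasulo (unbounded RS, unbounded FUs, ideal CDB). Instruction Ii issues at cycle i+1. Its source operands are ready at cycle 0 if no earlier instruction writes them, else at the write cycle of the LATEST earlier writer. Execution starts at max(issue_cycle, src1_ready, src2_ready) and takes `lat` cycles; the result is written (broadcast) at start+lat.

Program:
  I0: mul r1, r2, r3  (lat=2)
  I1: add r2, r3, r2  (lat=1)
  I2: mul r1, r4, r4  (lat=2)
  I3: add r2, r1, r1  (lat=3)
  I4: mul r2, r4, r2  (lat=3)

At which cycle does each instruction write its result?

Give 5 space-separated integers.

Answer: 3 3 5 8 11

Derivation:
I0 mul r1: issue@1 deps=(None,None) exec_start@1 write@3
I1 add r2: issue@2 deps=(None,None) exec_start@2 write@3
I2 mul r1: issue@3 deps=(None,None) exec_start@3 write@5
I3 add r2: issue@4 deps=(2,2) exec_start@5 write@8
I4 mul r2: issue@5 deps=(None,3) exec_start@8 write@11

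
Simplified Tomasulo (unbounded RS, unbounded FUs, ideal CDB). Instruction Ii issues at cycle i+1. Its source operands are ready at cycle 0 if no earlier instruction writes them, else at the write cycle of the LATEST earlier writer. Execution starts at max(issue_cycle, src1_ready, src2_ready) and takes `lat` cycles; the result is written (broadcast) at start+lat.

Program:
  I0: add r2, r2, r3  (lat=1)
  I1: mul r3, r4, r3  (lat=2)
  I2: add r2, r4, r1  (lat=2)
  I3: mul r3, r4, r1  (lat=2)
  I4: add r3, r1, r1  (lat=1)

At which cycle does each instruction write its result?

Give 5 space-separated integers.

I0 add r2: issue@1 deps=(None,None) exec_start@1 write@2
I1 mul r3: issue@2 deps=(None,None) exec_start@2 write@4
I2 add r2: issue@3 deps=(None,None) exec_start@3 write@5
I3 mul r3: issue@4 deps=(None,None) exec_start@4 write@6
I4 add r3: issue@5 deps=(None,None) exec_start@5 write@6

Answer: 2 4 5 6 6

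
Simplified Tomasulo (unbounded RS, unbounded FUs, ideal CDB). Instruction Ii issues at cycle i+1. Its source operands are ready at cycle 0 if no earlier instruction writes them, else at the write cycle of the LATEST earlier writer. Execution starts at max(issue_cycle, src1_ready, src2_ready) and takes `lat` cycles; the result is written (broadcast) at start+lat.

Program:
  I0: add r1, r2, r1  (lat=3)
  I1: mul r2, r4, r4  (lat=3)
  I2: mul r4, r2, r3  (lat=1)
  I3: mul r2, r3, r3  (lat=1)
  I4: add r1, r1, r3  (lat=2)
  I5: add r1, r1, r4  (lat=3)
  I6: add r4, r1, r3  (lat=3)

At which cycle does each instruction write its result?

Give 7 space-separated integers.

I0 add r1: issue@1 deps=(None,None) exec_start@1 write@4
I1 mul r2: issue@2 deps=(None,None) exec_start@2 write@5
I2 mul r4: issue@3 deps=(1,None) exec_start@5 write@6
I3 mul r2: issue@4 deps=(None,None) exec_start@4 write@5
I4 add r1: issue@5 deps=(0,None) exec_start@5 write@7
I5 add r1: issue@6 deps=(4,2) exec_start@7 write@10
I6 add r4: issue@7 deps=(5,None) exec_start@10 write@13

Answer: 4 5 6 5 7 10 13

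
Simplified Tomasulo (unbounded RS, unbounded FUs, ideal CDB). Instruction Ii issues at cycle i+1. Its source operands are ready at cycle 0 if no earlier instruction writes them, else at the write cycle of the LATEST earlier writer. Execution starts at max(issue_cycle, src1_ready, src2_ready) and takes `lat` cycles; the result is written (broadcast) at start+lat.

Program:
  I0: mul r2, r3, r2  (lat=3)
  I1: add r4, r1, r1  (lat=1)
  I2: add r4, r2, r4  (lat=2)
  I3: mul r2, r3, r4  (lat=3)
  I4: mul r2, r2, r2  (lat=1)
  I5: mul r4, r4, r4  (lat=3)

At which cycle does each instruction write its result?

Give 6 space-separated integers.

I0 mul r2: issue@1 deps=(None,None) exec_start@1 write@4
I1 add r4: issue@2 deps=(None,None) exec_start@2 write@3
I2 add r4: issue@3 deps=(0,1) exec_start@4 write@6
I3 mul r2: issue@4 deps=(None,2) exec_start@6 write@9
I4 mul r2: issue@5 deps=(3,3) exec_start@9 write@10
I5 mul r4: issue@6 deps=(2,2) exec_start@6 write@9

Answer: 4 3 6 9 10 9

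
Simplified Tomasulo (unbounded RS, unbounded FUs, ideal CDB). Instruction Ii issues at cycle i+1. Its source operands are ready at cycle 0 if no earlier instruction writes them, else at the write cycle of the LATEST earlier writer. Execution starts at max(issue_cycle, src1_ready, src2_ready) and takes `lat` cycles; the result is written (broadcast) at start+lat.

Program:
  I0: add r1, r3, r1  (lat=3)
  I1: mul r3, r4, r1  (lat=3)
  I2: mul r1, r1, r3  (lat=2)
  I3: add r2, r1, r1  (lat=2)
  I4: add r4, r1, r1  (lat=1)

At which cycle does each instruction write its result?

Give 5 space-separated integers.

Answer: 4 7 9 11 10

Derivation:
I0 add r1: issue@1 deps=(None,None) exec_start@1 write@4
I1 mul r3: issue@2 deps=(None,0) exec_start@4 write@7
I2 mul r1: issue@3 deps=(0,1) exec_start@7 write@9
I3 add r2: issue@4 deps=(2,2) exec_start@9 write@11
I4 add r4: issue@5 deps=(2,2) exec_start@9 write@10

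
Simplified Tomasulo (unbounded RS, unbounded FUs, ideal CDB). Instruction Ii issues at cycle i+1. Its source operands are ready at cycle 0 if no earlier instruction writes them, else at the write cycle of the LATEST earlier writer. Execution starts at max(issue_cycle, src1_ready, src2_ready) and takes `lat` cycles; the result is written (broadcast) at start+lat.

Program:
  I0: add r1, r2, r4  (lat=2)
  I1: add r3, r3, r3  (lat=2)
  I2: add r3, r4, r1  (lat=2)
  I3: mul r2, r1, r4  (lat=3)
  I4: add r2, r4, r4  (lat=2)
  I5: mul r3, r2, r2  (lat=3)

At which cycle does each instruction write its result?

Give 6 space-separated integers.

Answer: 3 4 5 7 7 10

Derivation:
I0 add r1: issue@1 deps=(None,None) exec_start@1 write@3
I1 add r3: issue@2 deps=(None,None) exec_start@2 write@4
I2 add r3: issue@3 deps=(None,0) exec_start@3 write@5
I3 mul r2: issue@4 deps=(0,None) exec_start@4 write@7
I4 add r2: issue@5 deps=(None,None) exec_start@5 write@7
I5 mul r3: issue@6 deps=(4,4) exec_start@7 write@10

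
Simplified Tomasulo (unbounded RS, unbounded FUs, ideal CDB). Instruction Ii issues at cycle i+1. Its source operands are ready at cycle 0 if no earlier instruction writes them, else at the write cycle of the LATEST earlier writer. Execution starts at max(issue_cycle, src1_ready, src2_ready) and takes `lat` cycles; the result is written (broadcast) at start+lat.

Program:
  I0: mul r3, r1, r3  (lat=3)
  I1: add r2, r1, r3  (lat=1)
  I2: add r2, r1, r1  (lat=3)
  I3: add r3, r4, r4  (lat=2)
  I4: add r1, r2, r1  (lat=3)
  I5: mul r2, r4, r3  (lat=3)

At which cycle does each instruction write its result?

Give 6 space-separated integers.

I0 mul r3: issue@1 deps=(None,None) exec_start@1 write@4
I1 add r2: issue@2 deps=(None,0) exec_start@4 write@5
I2 add r2: issue@3 deps=(None,None) exec_start@3 write@6
I3 add r3: issue@4 deps=(None,None) exec_start@4 write@6
I4 add r1: issue@5 deps=(2,None) exec_start@6 write@9
I5 mul r2: issue@6 deps=(None,3) exec_start@6 write@9

Answer: 4 5 6 6 9 9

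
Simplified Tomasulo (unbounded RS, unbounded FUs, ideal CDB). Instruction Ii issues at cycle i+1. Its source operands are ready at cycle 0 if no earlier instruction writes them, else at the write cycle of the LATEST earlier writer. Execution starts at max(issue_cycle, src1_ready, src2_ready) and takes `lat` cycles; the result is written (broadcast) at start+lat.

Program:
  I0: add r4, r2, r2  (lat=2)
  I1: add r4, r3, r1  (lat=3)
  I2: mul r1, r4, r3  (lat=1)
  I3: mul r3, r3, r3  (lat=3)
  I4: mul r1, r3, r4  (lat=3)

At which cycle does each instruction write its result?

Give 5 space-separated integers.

I0 add r4: issue@1 deps=(None,None) exec_start@1 write@3
I1 add r4: issue@2 deps=(None,None) exec_start@2 write@5
I2 mul r1: issue@3 deps=(1,None) exec_start@5 write@6
I3 mul r3: issue@4 deps=(None,None) exec_start@4 write@7
I4 mul r1: issue@5 deps=(3,1) exec_start@7 write@10

Answer: 3 5 6 7 10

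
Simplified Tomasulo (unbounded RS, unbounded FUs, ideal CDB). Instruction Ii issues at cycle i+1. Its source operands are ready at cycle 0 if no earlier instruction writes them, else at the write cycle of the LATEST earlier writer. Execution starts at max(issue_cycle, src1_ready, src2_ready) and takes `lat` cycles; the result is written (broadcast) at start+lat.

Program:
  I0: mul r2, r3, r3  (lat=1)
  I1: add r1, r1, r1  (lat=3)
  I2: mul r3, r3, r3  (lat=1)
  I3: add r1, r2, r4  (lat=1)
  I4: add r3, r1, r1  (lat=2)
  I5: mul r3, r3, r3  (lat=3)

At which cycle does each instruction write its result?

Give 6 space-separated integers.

Answer: 2 5 4 5 7 10

Derivation:
I0 mul r2: issue@1 deps=(None,None) exec_start@1 write@2
I1 add r1: issue@2 deps=(None,None) exec_start@2 write@5
I2 mul r3: issue@3 deps=(None,None) exec_start@3 write@4
I3 add r1: issue@4 deps=(0,None) exec_start@4 write@5
I4 add r3: issue@5 deps=(3,3) exec_start@5 write@7
I5 mul r3: issue@6 deps=(4,4) exec_start@7 write@10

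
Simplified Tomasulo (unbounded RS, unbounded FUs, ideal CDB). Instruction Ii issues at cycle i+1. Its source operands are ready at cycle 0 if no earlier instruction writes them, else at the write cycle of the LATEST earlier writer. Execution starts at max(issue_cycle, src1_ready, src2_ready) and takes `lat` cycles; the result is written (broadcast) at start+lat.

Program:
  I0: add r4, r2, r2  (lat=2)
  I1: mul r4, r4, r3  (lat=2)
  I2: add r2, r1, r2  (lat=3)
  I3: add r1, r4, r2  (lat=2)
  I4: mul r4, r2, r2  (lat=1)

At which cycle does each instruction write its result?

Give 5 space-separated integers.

Answer: 3 5 6 8 7

Derivation:
I0 add r4: issue@1 deps=(None,None) exec_start@1 write@3
I1 mul r4: issue@2 deps=(0,None) exec_start@3 write@5
I2 add r2: issue@3 deps=(None,None) exec_start@3 write@6
I3 add r1: issue@4 deps=(1,2) exec_start@6 write@8
I4 mul r4: issue@5 deps=(2,2) exec_start@6 write@7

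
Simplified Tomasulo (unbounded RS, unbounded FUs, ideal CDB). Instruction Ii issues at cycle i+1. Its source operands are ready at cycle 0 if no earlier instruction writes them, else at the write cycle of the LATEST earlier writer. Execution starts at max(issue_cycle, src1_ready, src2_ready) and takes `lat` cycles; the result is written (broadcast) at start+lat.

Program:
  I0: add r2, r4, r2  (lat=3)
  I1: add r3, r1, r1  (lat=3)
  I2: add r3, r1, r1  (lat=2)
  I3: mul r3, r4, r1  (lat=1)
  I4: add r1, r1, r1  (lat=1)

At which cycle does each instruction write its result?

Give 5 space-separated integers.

I0 add r2: issue@1 deps=(None,None) exec_start@1 write@4
I1 add r3: issue@2 deps=(None,None) exec_start@2 write@5
I2 add r3: issue@3 deps=(None,None) exec_start@3 write@5
I3 mul r3: issue@4 deps=(None,None) exec_start@4 write@5
I4 add r1: issue@5 deps=(None,None) exec_start@5 write@6

Answer: 4 5 5 5 6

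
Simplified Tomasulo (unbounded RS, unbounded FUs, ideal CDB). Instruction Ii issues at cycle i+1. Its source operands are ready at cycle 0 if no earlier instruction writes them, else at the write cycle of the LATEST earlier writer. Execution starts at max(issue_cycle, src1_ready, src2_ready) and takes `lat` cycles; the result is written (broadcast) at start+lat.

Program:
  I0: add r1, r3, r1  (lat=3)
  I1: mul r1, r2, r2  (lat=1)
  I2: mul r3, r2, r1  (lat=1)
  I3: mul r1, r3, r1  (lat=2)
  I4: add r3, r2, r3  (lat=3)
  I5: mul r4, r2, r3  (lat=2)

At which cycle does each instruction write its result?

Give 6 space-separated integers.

I0 add r1: issue@1 deps=(None,None) exec_start@1 write@4
I1 mul r1: issue@2 deps=(None,None) exec_start@2 write@3
I2 mul r3: issue@3 deps=(None,1) exec_start@3 write@4
I3 mul r1: issue@4 deps=(2,1) exec_start@4 write@6
I4 add r3: issue@5 deps=(None,2) exec_start@5 write@8
I5 mul r4: issue@6 deps=(None,4) exec_start@8 write@10

Answer: 4 3 4 6 8 10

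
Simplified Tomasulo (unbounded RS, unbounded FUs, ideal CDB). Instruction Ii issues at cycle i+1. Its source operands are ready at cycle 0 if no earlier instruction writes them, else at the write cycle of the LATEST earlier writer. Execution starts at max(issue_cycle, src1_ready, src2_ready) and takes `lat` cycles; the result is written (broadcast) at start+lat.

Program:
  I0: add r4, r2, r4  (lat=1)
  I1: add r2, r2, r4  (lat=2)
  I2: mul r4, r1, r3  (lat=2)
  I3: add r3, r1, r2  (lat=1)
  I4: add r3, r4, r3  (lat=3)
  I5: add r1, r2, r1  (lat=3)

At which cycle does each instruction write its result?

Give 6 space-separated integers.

I0 add r4: issue@1 deps=(None,None) exec_start@1 write@2
I1 add r2: issue@2 deps=(None,0) exec_start@2 write@4
I2 mul r4: issue@3 deps=(None,None) exec_start@3 write@5
I3 add r3: issue@4 deps=(None,1) exec_start@4 write@5
I4 add r3: issue@5 deps=(2,3) exec_start@5 write@8
I5 add r1: issue@6 deps=(1,None) exec_start@6 write@9

Answer: 2 4 5 5 8 9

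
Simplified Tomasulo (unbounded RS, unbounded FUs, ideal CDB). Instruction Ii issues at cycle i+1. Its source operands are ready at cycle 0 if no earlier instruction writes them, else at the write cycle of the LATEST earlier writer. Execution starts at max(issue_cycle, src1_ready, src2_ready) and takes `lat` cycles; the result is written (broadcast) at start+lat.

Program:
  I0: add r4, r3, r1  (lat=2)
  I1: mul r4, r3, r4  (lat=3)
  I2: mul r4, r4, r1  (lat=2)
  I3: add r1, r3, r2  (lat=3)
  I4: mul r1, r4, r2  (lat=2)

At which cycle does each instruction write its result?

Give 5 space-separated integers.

Answer: 3 6 8 7 10

Derivation:
I0 add r4: issue@1 deps=(None,None) exec_start@1 write@3
I1 mul r4: issue@2 deps=(None,0) exec_start@3 write@6
I2 mul r4: issue@3 deps=(1,None) exec_start@6 write@8
I3 add r1: issue@4 deps=(None,None) exec_start@4 write@7
I4 mul r1: issue@5 deps=(2,None) exec_start@8 write@10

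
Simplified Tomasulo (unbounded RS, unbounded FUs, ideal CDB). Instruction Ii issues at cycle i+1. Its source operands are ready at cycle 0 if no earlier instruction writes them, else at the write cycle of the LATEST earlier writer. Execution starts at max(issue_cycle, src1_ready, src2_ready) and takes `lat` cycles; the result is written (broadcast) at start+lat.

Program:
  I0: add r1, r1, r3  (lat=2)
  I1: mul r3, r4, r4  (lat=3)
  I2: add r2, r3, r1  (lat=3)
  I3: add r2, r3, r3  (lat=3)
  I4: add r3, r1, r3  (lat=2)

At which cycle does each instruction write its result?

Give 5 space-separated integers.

Answer: 3 5 8 8 7

Derivation:
I0 add r1: issue@1 deps=(None,None) exec_start@1 write@3
I1 mul r3: issue@2 deps=(None,None) exec_start@2 write@5
I2 add r2: issue@3 deps=(1,0) exec_start@5 write@8
I3 add r2: issue@4 deps=(1,1) exec_start@5 write@8
I4 add r3: issue@5 deps=(0,1) exec_start@5 write@7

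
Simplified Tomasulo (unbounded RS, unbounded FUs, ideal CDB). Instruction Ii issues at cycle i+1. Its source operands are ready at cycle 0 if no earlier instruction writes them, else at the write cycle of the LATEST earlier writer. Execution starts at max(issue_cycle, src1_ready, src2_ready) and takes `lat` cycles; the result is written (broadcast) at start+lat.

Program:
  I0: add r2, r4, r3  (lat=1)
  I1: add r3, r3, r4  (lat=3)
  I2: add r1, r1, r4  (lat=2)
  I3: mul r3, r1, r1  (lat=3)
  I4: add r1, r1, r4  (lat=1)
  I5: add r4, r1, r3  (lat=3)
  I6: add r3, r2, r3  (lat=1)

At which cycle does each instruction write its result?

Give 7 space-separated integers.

Answer: 2 5 5 8 6 11 9

Derivation:
I0 add r2: issue@1 deps=(None,None) exec_start@1 write@2
I1 add r3: issue@2 deps=(None,None) exec_start@2 write@5
I2 add r1: issue@3 deps=(None,None) exec_start@3 write@5
I3 mul r3: issue@4 deps=(2,2) exec_start@5 write@8
I4 add r1: issue@5 deps=(2,None) exec_start@5 write@6
I5 add r4: issue@6 deps=(4,3) exec_start@8 write@11
I6 add r3: issue@7 deps=(0,3) exec_start@8 write@9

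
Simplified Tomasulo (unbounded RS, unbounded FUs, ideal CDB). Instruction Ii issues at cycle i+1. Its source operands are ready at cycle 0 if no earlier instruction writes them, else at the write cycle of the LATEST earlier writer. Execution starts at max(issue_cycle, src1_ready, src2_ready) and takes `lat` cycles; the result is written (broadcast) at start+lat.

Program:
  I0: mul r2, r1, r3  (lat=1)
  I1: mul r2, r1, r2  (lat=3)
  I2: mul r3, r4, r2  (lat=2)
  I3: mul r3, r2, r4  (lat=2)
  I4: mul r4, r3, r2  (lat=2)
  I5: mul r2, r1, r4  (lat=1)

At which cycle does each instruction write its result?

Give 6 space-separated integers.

I0 mul r2: issue@1 deps=(None,None) exec_start@1 write@2
I1 mul r2: issue@2 deps=(None,0) exec_start@2 write@5
I2 mul r3: issue@3 deps=(None,1) exec_start@5 write@7
I3 mul r3: issue@4 deps=(1,None) exec_start@5 write@7
I4 mul r4: issue@5 deps=(3,1) exec_start@7 write@9
I5 mul r2: issue@6 deps=(None,4) exec_start@9 write@10

Answer: 2 5 7 7 9 10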